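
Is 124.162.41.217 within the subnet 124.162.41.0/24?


Subnet network: 124.162.41.0
Test IP AND mask: 124.162.41.0
Yes, 124.162.41.217 is in 124.162.41.0/24


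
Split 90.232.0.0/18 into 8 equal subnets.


New prefix = 18 + 3 = 21
Each subnet has 2048 addresses
  90.232.0.0/21
  90.232.8.0/21
  90.232.16.0/21
  90.232.24.0/21
  90.232.32.0/21
  90.232.40.0/21
  90.232.48.0/21
  90.232.56.0/21
Subnets: 90.232.0.0/21, 90.232.8.0/21, 90.232.16.0/21, 90.232.24.0/21, 90.232.32.0/21, 90.232.40.0/21, 90.232.48.0/21, 90.232.56.0/21


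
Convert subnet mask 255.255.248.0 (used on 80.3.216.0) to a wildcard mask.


Subnet mask: 255.255.248.0
Wildcard = 255.255.255.255 - subnet mask
255 - 255 = 0
255 - 255 = 0
255 - 248 = 7
255 - 0 = 255
Wildcard: 0.0.7.255


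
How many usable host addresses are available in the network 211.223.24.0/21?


Host bits = 32 - 21 = 11
Total addresses = 2^11 = 2048
Usable = total - 2 (network and broadcast)
Usable hosts: 2046


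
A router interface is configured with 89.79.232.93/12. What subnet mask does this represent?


/12 means 12 network bits, 20 host bits
Binary: 11111111111100000000000000000000
Mask: 255.240.0.0


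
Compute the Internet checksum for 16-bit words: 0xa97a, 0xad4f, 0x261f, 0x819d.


Sum all words (with carry folding):
+ 0xa97a = 0xa97a
+ 0xad4f = 0x56ca
+ 0x261f = 0x7ce9
+ 0x819d = 0xfe86
One's complement: ~0xfe86
Checksum = 0x0179


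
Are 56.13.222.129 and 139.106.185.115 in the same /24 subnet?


Mask: 255.255.255.0
56.13.222.129 AND mask = 56.13.222.0
139.106.185.115 AND mask = 139.106.185.0
No, different subnets (56.13.222.0 vs 139.106.185.0)


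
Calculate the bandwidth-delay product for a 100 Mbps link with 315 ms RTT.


BDP = bandwidth * RTT
= 100 Mbps * 315 ms
= 100 * 1e6 * 315 / 1000 bits
= 31500000 bits
= 3937500 bytes
= 3845.2148 KB
BDP = 31500000 bits (3937500 bytes)


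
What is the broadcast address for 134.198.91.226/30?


Network: 134.198.91.224/30
Host bits = 2
Set all host bits to 1:
Broadcast: 134.198.91.227


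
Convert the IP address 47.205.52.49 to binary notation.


47 = 00101111
205 = 11001101
52 = 00110100
49 = 00110001
Binary: 00101111.11001101.00110100.00110001


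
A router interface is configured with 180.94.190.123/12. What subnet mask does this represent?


/12 means 12 network bits, 20 host bits
Binary: 11111111111100000000000000000000
Mask: 255.240.0.0


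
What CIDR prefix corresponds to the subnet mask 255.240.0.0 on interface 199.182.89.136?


Binary: 11111111.11110000.00000000.00000000
Count leading 1s
Prefix: /12


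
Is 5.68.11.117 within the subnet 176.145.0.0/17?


Subnet network: 176.145.0.0
Test IP AND mask: 5.68.0.0
No, 5.68.11.117 is not in 176.145.0.0/17


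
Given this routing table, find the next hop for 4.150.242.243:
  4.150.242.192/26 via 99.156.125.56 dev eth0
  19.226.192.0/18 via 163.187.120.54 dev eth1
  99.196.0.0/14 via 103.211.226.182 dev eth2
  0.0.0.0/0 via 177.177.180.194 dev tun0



Longest prefix match for 4.150.242.243:
  /26 4.150.242.192: MATCH
  /18 19.226.192.0: no
  /14 99.196.0.0: no
  /0 0.0.0.0: MATCH
Selected: next-hop 99.156.125.56 via eth0 (matched /26)


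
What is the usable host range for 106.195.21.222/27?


Network: 106.195.21.192
Broadcast: 106.195.21.223
First usable = network + 1
Last usable = broadcast - 1
Range: 106.195.21.193 to 106.195.21.222


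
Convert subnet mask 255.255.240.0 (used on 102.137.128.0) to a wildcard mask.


Subnet mask: 255.255.240.0
Wildcard = 255.255.255.255 - subnet mask
255 - 255 = 0
255 - 255 = 0
255 - 240 = 15
255 - 0 = 255
Wildcard: 0.0.15.255


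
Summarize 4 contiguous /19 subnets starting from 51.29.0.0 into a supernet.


Original prefix: /19
Number of subnets: 4 = 2^2
New prefix = 19 - 2 = 17
Supernet: 51.29.0.0/17


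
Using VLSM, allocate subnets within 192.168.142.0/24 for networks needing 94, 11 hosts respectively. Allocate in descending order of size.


94 hosts -> /25 (126 usable): 192.168.142.0/25
11 hosts -> /28 (14 usable): 192.168.142.128/28
Allocation: 192.168.142.0/25 (94 hosts, 126 usable); 192.168.142.128/28 (11 hosts, 14 usable)


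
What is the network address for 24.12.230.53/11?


IP:   00011000.00001100.11100110.00110101
Mask: 11111111.11100000.00000000.00000000
AND operation:
Net:  00011000.00000000.00000000.00000000
Network: 24.0.0.0/11


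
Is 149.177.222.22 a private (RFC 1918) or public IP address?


RFC 1918 private ranges:
  10.0.0.0/8 (10.0.0.0 - 10.255.255.255)
  172.16.0.0/12 (172.16.0.0 - 172.31.255.255)
  192.168.0.0/16 (192.168.0.0 - 192.168.255.255)
Public (not in any RFC 1918 range)


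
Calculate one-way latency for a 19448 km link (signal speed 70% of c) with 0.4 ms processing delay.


Speed = 0.7 * 3e5 km/s = 210000 km/s
Propagation delay = 19448 / 210000 = 0.0926 s = 92.6095 ms
Processing delay = 0.4 ms
Total one-way latency = 93.0095 ms


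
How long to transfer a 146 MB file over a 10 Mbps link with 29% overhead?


Effective throughput = 10 * (1 - 29/100) = 7.1 Mbps
File size in Mb = 146 * 8 = 1168 Mb
Time = 1168 / 7.1
Time = 164.507 seconds


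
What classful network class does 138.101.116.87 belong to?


First octet: 138
Binary: 10001010
10xxxxxx -> Class B (128-191)
Class B, default mask 255.255.0.0 (/16)


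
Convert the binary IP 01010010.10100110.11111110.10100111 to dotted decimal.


01010010 = 82
10100110 = 166
11111110 = 254
10100111 = 167
IP: 82.166.254.167


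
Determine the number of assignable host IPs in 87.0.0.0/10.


Host bits = 32 - 10 = 22
Total addresses = 2^22 = 4194304
Usable = total - 2 (network and broadcast)
Usable hosts: 4194302


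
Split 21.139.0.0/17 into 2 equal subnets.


New prefix = 17 + 1 = 18
Each subnet has 16384 addresses
  21.139.0.0/18
  21.139.64.0/18
Subnets: 21.139.0.0/18, 21.139.64.0/18


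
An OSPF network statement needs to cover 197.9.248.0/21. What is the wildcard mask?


Subnet mask: 255.255.248.0
Wildcard = 255.255.255.255 - subnet mask
255 - 255 = 0
255 - 255 = 0
255 - 248 = 7
255 - 0 = 255
Wildcard: 0.0.7.255


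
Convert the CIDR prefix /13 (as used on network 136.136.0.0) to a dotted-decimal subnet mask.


/13 means 13 network bits, 19 host bits
Binary: 11111111111110000000000000000000
Mask: 255.248.0.0


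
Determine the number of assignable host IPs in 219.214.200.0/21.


Host bits = 32 - 21 = 11
Total addresses = 2^11 = 2048
Usable = total - 2 (network and broadcast)
Usable hosts: 2046


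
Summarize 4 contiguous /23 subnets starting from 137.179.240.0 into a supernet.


Original prefix: /23
Number of subnets: 4 = 2^2
New prefix = 23 - 2 = 21
Supernet: 137.179.240.0/21


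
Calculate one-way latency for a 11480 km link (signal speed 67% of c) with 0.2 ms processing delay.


Speed = 0.67 * 3e5 km/s = 201000 km/s
Propagation delay = 11480 / 201000 = 0.0571 s = 57.1144 ms
Processing delay = 0.2 ms
Total one-way latency = 57.3144 ms


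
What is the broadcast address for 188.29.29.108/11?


Network: 188.0.0.0/11
Host bits = 21
Set all host bits to 1:
Broadcast: 188.31.255.255


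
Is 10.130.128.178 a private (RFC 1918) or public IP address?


RFC 1918 private ranges:
  10.0.0.0/8 (10.0.0.0 - 10.255.255.255)
  172.16.0.0/12 (172.16.0.0 - 172.31.255.255)
  192.168.0.0/16 (192.168.0.0 - 192.168.255.255)
Private (in 10.0.0.0/8)


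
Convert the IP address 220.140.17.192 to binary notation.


220 = 11011100
140 = 10001100
17 = 00010001
192 = 11000000
Binary: 11011100.10001100.00010001.11000000


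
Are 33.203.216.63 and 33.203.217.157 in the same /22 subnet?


Mask: 255.255.252.0
33.203.216.63 AND mask = 33.203.216.0
33.203.217.157 AND mask = 33.203.216.0
Yes, same subnet (33.203.216.0)


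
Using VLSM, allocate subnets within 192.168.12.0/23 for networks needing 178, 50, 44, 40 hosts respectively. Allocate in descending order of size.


178 hosts -> /24 (254 usable): 192.168.12.0/24
50 hosts -> /26 (62 usable): 192.168.13.0/26
44 hosts -> /26 (62 usable): 192.168.13.64/26
40 hosts -> /26 (62 usable): 192.168.13.128/26
Allocation: 192.168.12.0/24 (178 hosts, 254 usable); 192.168.13.0/26 (50 hosts, 62 usable); 192.168.13.64/26 (44 hosts, 62 usable); 192.168.13.128/26 (40 hosts, 62 usable)


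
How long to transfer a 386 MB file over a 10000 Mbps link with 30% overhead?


Effective throughput = 10000 * (1 - 30/100) = 7000 Mbps
File size in Mb = 386 * 8 = 3088 Mb
Time = 3088 / 7000
Time = 0.4411 seconds


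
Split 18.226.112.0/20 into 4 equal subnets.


New prefix = 20 + 2 = 22
Each subnet has 1024 addresses
  18.226.112.0/22
  18.226.116.0/22
  18.226.120.0/22
  18.226.124.0/22
Subnets: 18.226.112.0/22, 18.226.116.0/22, 18.226.120.0/22, 18.226.124.0/22


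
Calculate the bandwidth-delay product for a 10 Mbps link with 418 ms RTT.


BDP = bandwidth * RTT
= 10 Mbps * 418 ms
= 10 * 1e6 * 418 / 1000 bits
= 4180000 bits
= 522500 bytes
= 510.2539 KB
BDP = 4180000 bits (522500 bytes)


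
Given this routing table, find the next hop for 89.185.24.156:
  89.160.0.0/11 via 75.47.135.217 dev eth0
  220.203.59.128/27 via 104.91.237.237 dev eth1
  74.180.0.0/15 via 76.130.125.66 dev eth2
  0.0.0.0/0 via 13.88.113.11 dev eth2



Longest prefix match for 89.185.24.156:
  /11 89.160.0.0: MATCH
  /27 220.203.59.128: no
  /15 74.180.0.0: no
  /0 0.0.0.0: MATCH
Selected: next-hop 75.47.135.217 via eth0 (matched /11)


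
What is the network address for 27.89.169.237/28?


IP:   00011011.01011001.10101001.11101101
Mask: 11111111.11111111.11111111.11110000
AND operation:
Net:  00011011.01011001.10101001.11100000
Network: 27.89.169.224/28


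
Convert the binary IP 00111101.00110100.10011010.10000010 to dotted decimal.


00111101 = 61
00110100 = 52
10011010 = 154
10000010 = 130
IP: 61.52.154.130


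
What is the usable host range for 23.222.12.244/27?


Network: 23.222.12.224
Broadcast: 23.222.12.255
First usable = network + 1
Last usable = broadcast - 1
Range: 23.222.12.225 to 23.222.12.254


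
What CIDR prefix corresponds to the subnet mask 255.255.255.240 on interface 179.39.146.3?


Binary: 11111111.11111111.11111111.11110000
Count leading 1s
Prefix: /28


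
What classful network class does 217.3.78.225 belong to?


First octet: 217
Binary: 11011001
110xxxxx -> Class C (192-223)
Class C, default mask 255.255.255.0 (/24)


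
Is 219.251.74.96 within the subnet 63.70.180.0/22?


Subnet network: 63.70.180.0
Test IP AND mask: 219.251.72.0
No, 219.251.74.96 is not in 63.70.180.0/22


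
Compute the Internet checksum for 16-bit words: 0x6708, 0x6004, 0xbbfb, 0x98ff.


Sum all words (with carry folding):
+ 0x6708 = 0x6708
+ 0x6004 = 0xc70c
+ 0xbbfb = 0x8308
+ 0x98ff = 0x1c08
One's complement: ~0x1c08
Checksum = 0xe3f7


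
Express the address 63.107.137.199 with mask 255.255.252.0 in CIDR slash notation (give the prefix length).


Binary: 11111111.11111111.11111100.00000000
Count leading 1s
Prefix: /22


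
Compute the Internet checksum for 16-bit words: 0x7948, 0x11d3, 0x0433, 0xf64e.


Sum all words (with carry folding):
+ 0x7948 = 0x7948
+ 0x11d3 = 0x8b1b
+ 0x0433 = 0x8f4e
+ 0xf64e = 0x859d
One's complement: ~0x859d
Checksum = 0x7a62


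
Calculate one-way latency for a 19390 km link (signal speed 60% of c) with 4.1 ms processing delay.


Speed = 0.6 * 3e5 km/s = 180000 km/s
Propagation delay = 19390 / 180000 = 0.1077 s = 107.7222 ms
Processing delay = 4.1 ms
Total one-way latency = 111.8222 ms


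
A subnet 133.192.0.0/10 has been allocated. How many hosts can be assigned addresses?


Host bits = 32 - 10 = 22
Total addresses = 2^22 = 4194304
Usable = total - 2 (network and broadcast)
Usable hosts: 4194302


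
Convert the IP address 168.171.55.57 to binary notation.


168 = 10101000
171 = 10101011
55 = 00110111
57 = 00111001
Binary: 10101000.10101011.00110111.00111001


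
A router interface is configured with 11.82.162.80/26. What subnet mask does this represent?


/26 means 26 network bits, 6 host bits
Binary: 11111111111111111111111111000000
Mask: 255.255.255.192


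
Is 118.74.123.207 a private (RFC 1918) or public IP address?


RFC 1918 private ranges:
  10.0.0.0/8 (10.0.0.0 - 10.255.255.255)
  172.16.0.0/12 (172.16.0.0 - 172.31.255.255)
  192.168.0.0/16 (192.168.0.0 - 192.168.255.255)
Public (not in any RFC 1918 range)


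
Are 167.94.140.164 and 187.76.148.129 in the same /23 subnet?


Mask: 255.255.254.0
167.94.140.164 AND mask = 167.94.140.0
187.76.148.129 AND mask = 187.76.148.0
No, different subnets (167.94.140.0 vs 187.76.148.0)


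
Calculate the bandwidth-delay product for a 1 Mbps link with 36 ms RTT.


BDP = bandwidth * RTT
= 1 Mbps * 36 ms
= 1 * 1e6 * 36 / 1000 bits
= 36000 bits
= 4500 bytes
= 4.3945 KB
BDP = 36000 bits (4500 bytes)


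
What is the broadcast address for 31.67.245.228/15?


Network: 31.66.0.0/15
Host bits = 17
Set all host bits to 1:
Broadcast: 31.67.255.255


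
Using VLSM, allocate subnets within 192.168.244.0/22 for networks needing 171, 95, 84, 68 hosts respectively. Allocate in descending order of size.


171 hosts -> /24 (254 usable): 192.168.244.0/24
95 hosts -> /25 (126 usable): 192.168.245.0/25
84 hosts -> /25 (126 usable): 192.168.245.128/25
68 hosts -> /25 (126 usable): 192.168.246.0/25
Allocation: 192.168.244.0/24 (171 hosts, 254 usable); 192.168.245.0/25 (95 hosts, 126 usable); 192.168.245.128/25 (84 hosts, 126 usable); 192.168.246.0/25 (68 hosts, 126 usable)


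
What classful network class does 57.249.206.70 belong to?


First octet: 57
Binary: 00111001
0xxxxxxx -> Class A (1-126)
Class A, default mask 255.0.0.0 (/8)


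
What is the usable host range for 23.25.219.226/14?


Network: 23.24.0.0
Broadcast: 23.27.255.255
First usable = network + 1
Last usable = broadcast - 1
Range: 23.24.0.1 to 23.27.255.254


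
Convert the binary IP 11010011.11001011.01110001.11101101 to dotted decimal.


11010011 = 211
11001011 = 203
01110001 = 113
11101101 = 237
IP: 211.203.113.237


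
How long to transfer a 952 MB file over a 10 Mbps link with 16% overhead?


Effective throughput = 10 * (1 - 16/100) = 8.4 Mbps
File size in Mb = 952 * 8 = 7616 Mb
Time = 7616 / 8.4
Time = 906.6667 seconds


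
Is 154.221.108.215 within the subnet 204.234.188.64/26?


Subnet network: 204.234.188.64
Test IP AND mask: 154.221.108.192
No, 154.221.108.215 is not in 204.234.188.64/26


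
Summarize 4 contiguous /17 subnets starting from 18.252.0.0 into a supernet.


Original prefix: /17
Number of subnets: 4 = 2^2
New prefix = 17 - 2 = 15
Supernet: 18.252.0.0/15


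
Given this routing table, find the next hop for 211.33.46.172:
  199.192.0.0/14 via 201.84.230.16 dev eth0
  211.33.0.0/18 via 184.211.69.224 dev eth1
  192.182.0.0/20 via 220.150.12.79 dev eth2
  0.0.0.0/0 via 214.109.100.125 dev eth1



Longest prefix match for 211.33.46.172:
  /14 199.192.0.0: no
  /18 211.33.0.0: MATCH
  /20 192.182.0.0: no
  /0 0.0.0.0: MATCH
Selected: next-hop 184.211.69.224 via eth1 (matched /18)


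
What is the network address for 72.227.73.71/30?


IP:   01001000.11100011.01001001.01000111
Mask: 11111111.11111111.11111111.11111100
AND operation:
Net:  01001000.11100011.01001001.01000100
Network: 72.227.73.68/30


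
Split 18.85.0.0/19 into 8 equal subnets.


New prefix = 19 + 3 = 22
Each subnet has 1024 addresses
  18.85.0.0/22
  18.85.4.0/22
  18.85.8.0/22
  18.85.12.0/22
  18.85.16.0/22
  18.85.20.0/22
  18.85.24.0/22
  18.85.28.0/22
Subnets: 18.85.0.0/22, 18.85.4.0/22, 18.85.8.0/22, 18.85.12.0/22, 18.85.16.0/22, 18.85.20.0/22, 18.85.24.0/22, 18.85.28.0/22


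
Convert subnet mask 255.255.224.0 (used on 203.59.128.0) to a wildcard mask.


Subnet mask: 255.255.224.0
Wildcard = 255.255.255.255 - subnet mask
255 - 255 = 0
255 - 255 = 0
255 - 224 = 31
255 - 0 = 255
Wildcard: 0.0.31.255


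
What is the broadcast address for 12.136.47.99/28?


Network: 12.136.47.96/28
Host bits = 4
Set all host bits to 1:
Broadcast: 12.136.47.111


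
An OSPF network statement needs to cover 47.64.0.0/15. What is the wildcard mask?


Subnet mask: 255.254.0.0
Wildcard = 255.255.255.255 - subnet mask
255 - 255 = 0
255 - 254 = 1
255 - 0 = 255
255 - 0 = 255
Wildcard: 0.1.255.255


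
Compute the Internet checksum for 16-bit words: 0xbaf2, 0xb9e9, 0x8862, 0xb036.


Sum all words (with carry folding):
+ 0xbaf2 = 0xbaf2
+ 0xb9e9 = 0x74dc
+ 0x8862 = 0xfd3e
+ 0xb036 = 0xad75
One's complement: ~0xad75
Checksum = 0x528a


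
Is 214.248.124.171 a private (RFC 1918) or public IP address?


RFC 1918 private ranges:
  10.0.0.0/8 (10.0.0.0 - 10.255.255.255)
  172.16.0.0/12 (172.16.0.0 - 172.31.255.255)
  192.168.0.0/16 (192.168.0.0 - 192.168.255.255)
Public (not in any RFC 1918 range)


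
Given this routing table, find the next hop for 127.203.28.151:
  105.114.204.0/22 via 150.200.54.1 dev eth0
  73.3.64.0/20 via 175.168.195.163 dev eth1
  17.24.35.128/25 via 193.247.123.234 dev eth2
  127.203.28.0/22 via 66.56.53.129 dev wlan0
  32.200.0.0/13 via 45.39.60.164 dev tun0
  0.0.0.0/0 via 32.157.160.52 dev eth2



Longest prefix match for 127.203.28.151:
  /22 105.114.204.0: no
  /20 73.3.64.0: no
  /25 17.24.35.128: no
  /22 127.203.28.0: MATCH
  /13 32.200.0.0: no
  /0 0.0.0.0: MATCH
Selected: next-hop 66.56.53.129 via wlan0 (matched /22)


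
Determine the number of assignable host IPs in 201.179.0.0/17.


Host bits = 32 - 17 = 15
Total addresses = 2^15 = 32768
Usable = total - 2 (network and broadcast)
Usable hosts: 32766


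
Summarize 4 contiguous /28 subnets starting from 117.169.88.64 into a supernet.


Original prefix: /28
Number of subnets: 4 = 2^2
New prefix = 28 - 2 = 26
Supernet: 117.169.88.64/26


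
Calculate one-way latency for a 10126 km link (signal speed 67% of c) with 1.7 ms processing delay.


Speed = 0.67 * 3e5 km/s = 201000 km/s
Propagation delay = 10126 / 201000 = 0.0504 s = 50.3781 ms
Processing delay = 1.7 ms
Total one-way latency = 52.0781 ms


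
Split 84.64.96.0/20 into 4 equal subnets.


New prefix = 20 + 2 = 22
Each subnet has 1024 addresses
  84.64.96.0/22
  84.64.100.0/22
  84.64.104.0/22
  84.64.108.0/22
Subnets: 84.64.96.0/22, 84.64.100.0/22, 84.64.104.0/22, 84.64.108.0/22


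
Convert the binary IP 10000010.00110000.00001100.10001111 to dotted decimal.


10000010 = 130
00110000 = 48
00001100 = 12
10001111 = 143
IP: 130.48.12.143


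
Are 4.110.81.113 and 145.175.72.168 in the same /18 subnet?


Mask: 255.255.192.0
4.110.81.113 AND mask = 4.110.64.0
145.175.72.168 AND mask = 145.175.64.0
No, different subnets (4.110.64.0 vs 145.175.64.0)


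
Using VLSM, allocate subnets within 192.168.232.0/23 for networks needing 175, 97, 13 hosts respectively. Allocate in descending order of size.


175 hosts -> /24 (254 usable): 192.168.232.0/24
97 hosts -> /25 (126 usable): 192.168.233.0/25
13 hosts -> /28 (14 usable): 192.168.233.128/28
Allocation: 192.168.232.0/24 (175 hosts, 254 usable); 192.168.233.0/25 (97 hosts, 126 usable); 192.168.233.128/28 (13 hosts, 14 usable)


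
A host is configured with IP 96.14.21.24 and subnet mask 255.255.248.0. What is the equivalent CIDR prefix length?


Binary: 11111111.11111111.11111000.00000000
Count leading 1s
Prefix: /21


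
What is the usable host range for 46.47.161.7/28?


Network: 46.47.161.0
Broadcast: 46.47.161.15
First usable = network + 1
Last usable = broadcast - 1
Range: 46.47.161.1 to 46.47.161.14


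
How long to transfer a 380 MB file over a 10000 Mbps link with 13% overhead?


Effective throughput = 10000 * (1 - 13/100) = 8700 Mbps
File size in Mb = 380 * 8 = 3040 Mb
Time = 3040 / 8700
Time = 0.3494 seconds


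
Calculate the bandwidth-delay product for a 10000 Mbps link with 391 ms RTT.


BDP = bandwidth * RTT
= 10000 Mbps * 391 ms
= 10000 * 1e6 * 391 / 1000 bits
= 3910000000 bits
= 488750000 bytes
= 477294.9219 KB
BDP = 3910000000 bits (488750000 bytes)


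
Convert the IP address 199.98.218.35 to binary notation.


199 = 11000111
98 = 01100010
218 = 11011010
35 = 00100011
Binary: 11000111.01100010.11011010.00100011


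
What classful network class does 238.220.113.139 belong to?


First octet: 238
Binary: 11101110
1110xxxx -> Class D (224-239)
Class D (multicast), default mask N/A


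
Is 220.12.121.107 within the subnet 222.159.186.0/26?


Subnet network: 222.159.186.0
Test IP AND mask: 220.12.121.64
No, 220.12.121.107 is not in 222.159.186.0/26


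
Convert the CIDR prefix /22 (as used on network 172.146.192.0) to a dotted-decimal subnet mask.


/22 means 22 network bits, 10 host bits
Binary: 11111111111111111111110000000000
Mask: 255.255.252.0


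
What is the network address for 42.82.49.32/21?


IP:   00101010.01010010.00110001.00100000
Mask: 11111111.11111111.11111000.00000000
AND operation:
Net:  00101010.01010010.00110000.00000000
Network: 42.82.48.0/21


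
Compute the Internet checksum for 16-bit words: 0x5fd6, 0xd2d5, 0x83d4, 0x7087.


Sum all words (with carry folding):
+ 0x5fd6 = 0x5fd6
+ 0xd2d5 = 0x32ac
+ 0x83d4 = 0xb680
+ 0x7087 = 0x2708
One's complement: ~0x2708
Checksum = 0xd8f7


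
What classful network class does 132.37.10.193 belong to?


First octet: 132
Binary: 10000100
10xxxxxx -> Class B (128-191)
Class B, default mask 255.255.0.0 (/16)


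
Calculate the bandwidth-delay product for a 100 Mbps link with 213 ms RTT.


BDP = bandwidth * RTT
= 100 Mbps * 213 ms
= 100 * 1e6 * 213 / 1000 bits
= 21300000 bits
= 2662500 bytes
= 2600.0977 KB
BDP = 21300000 bits (2662500 bytes)


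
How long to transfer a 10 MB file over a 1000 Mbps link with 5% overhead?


Effective throughput = 1000 * (1 - 5/100) = 950 Mbps
File size in Mb = 10 * 8 = 80 Mb
Time = 80 / 950
Time = 0.0842 seconds


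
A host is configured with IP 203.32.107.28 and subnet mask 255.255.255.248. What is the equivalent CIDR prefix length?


Binary: 11111111.11111111.11111111.11111000
Count leading 1s
Prefix: /29


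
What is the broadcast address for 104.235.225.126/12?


Network: 104.224.0.0/12
Host bits = 20
Set all host bits to 1:
Broadcast: 104.239.255.255


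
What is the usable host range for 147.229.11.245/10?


Network: 147.192.0.0
Broadcast: 147.255.255.255
First usable = network + 1
Last usable = broadcast - 1
Range: 147.192.0.1 to 147.255.255.254


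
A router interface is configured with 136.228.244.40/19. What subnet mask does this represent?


/19 means 19 network bits, 13 host bits
Binary: 11111111111111111110000000000000
Mask: 255.255.224.0


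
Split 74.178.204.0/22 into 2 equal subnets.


New prefix = 22 + 1 = 23
Each subnet has 512 addresses
  74.178.204.0/23
  74.178.206.0/23
Subnets: 74.178.204.0/23, 74.178.206.0/23


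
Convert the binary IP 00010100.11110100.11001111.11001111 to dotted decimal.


00010100 = 20
11110100 = 244
11001111 = 207
11001111 = 207
IP: 20.244.207.207


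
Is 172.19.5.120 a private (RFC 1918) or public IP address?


RFC 1918 private ranges:
  10.0.0.0/8 (10.0.0.0 - 10.255.255.255)
  172.16.0.0/12 (172.16.0.0 - 172.31.255.255)
  192.168.0.0/16 (192.168.0.0 - 192.168.255.255)
Private (in 172.16.0.0/12)


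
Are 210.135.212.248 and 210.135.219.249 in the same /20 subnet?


Mask: 255.255.240.0
210.135.212.248 AND mask = 210.135.208.0
210.135.219.249 AND mask = 210.135.208.0
Yes, same subnet (210.135.208.0)


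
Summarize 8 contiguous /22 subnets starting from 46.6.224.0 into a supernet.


Original prefix: /22
Number of subnets: 8 = 2^3
New prefix = 22 - 3 = 19
Supernet: 46.6.224.0/19


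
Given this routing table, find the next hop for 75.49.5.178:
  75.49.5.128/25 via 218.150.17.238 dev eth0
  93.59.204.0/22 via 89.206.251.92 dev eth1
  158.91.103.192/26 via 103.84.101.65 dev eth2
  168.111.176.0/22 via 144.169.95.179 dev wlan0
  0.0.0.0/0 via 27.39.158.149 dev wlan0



Longest prefix match for 75.49.5.178:
  /25 75.49.5.128: MATCH
  /22 93.59.204.0: no
  /26 158.91.103.192: no
  /22 168.111.176.0: no
  /0 0.0.0.0: MATCH
Selected: next-hop 218.150.17.238 via eth0 (matched /25)


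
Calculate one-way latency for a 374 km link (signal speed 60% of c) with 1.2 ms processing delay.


Speed = 0.6 * 3e5 km/s = 180000 km/s
Propagation delay = 374 / 180000 = 0.0021 s = 2.0778 ms
Processing delay = 1.2 ms
Total one-way latency = 3.2778 ms


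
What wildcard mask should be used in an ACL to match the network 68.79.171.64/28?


Subnet mask: 255.255.255.240
Wildcard = 255.255.255.255 - subnet mask
255 - 255 = 0
255 - 255 = 0
255 - 255 = 0
255 - 240 = 15
Wildcard: 0.0.0.15


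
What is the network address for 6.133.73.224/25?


IP:   00000110.10000101.01001001.11100000
Mask: 11111111.11111111.11111111.10000000
AND operation:
Net:  00000110.10000101.01001001.10000000
Network: 6.133.73.128/25


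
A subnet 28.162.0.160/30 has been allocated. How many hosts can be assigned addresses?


Host bits = 32 - 30 = 2
Total addresses = 2^2 = 4
Usable = total - 2 (network and broadcast)
Usable hosts: 2


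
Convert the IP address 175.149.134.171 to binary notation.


175 = 10101111
149 = 10010101
134 = 10000110
171 = 10101011
Binary: 10101111.10010101.10000110.10101011


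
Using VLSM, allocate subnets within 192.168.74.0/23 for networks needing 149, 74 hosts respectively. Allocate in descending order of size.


149 hosts -> /24 (254 usable): 192.168.74.0/24
74 hosts -> /25 (126 usable): 192.168.75.0/25
Allocation: 192.168.74.0/24 (149 hosts, 254 usable); 192.168.75.0/25 (74 hosts, 126 usable)


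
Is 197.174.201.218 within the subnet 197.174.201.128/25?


Subnet network: 197.174.201.128
Test IP AND mask: 197.174.201.128
Yes, 197.174.201.218 is in 197.174.201.128/25


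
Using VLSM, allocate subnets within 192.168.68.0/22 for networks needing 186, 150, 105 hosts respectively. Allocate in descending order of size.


186 hosts -> /24 (254 usable): 192.168.68.0/24
150 hosts -> /24 (254 usable): 192.168.69.0/24
105 hosts -> /25 (126 usable): 192.168.70.0/25
Allocation: 192.168.68.0/24 (186 hosts, 254 usable); 192.168.69.0/24 (150 hosts, 254 usable); 192.168.70.0/25 (105 hosts, 126 usable)


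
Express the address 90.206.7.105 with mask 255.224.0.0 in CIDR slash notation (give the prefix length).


Binary: 11111111.11100000.00000000.00000000
Count leading 1s
Prefix: /11


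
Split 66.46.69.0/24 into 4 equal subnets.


New prefix = 24 + 2 = 26
Each subnet has 64 addresses
  66.46.69.0/26
  66.46.69.64/26
  66.46.69.128/26
  66.46.69.192/26
Subnets: 66.46.69.0/26, 66.46.69.64/26, 66.46.69.128/26, 66.46.69.192/26


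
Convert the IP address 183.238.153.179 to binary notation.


183 = 10110111
238 = 11101110
153 = 10011001
179 = 10110011
Binary: 10110111.11101110.10011001.10110011


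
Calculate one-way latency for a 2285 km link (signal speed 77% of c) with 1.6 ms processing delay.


Speed = 0.77 * 3e5 km/s = 231000 km/s
Propagation delay = 2285 / 231000 = 0.0099 s = 9.8918 ms
Processing delay = 1.6 ms
Total one-way latency = 11.4918 ms


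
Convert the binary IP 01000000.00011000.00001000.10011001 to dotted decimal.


01000000 = 64
00011000 = 24
00001000 = 8
10011001 = 153
IP: 64.24.8.153


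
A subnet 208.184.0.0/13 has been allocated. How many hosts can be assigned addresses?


Host bits = 32 - 13 = 19
Total addresses = 2^19 = 524288
Usable = total - 2 (network and broadcast)
Usable hosts: 524286


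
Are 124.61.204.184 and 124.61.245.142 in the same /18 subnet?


Mask: 255.255.192.0
124.61.204.184 AND mask = 124.61.192.0
124.61.245.142 AND mask = 124.61.192.0
Yes, same subnet (124.61.192.0)


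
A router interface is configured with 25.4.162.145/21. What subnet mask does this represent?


/21 means 21 network bits, 11 host bits
Binary: 11111111111111111111100000000000
Mask: 255.255.248.0


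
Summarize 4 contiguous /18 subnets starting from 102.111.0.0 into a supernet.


Original prefix: /18
Number of subnets: 4 = 2^2
New prefix = 18 - 2 = 16
Supernet: 102.111.0.0/16


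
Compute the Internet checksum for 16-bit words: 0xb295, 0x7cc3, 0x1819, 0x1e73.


Sum all words (with carry folding):
+ 0xb295 = 0xb295
+ 0x7cc3 = 0x2f59
+ 0x1819 = 0x4772
+ 0x1e73 = 0x65e5
One's complement: ~0x65e5
Checksum = 0x9a1a


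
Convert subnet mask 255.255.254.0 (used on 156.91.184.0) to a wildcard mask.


Subnet mask: 255.255.254.0
Wildcard = 255.255.255.255 - subnet mask
255 - 255 = 0
255 - 255 = 0
255 - 254 = 1
255 - 0 = 255
Wildcard: 0.0.1.255


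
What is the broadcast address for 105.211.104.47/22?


Network: 105.211.104.0/22
Host bits = 10
Set all host bits to 1:
Broadcast: 105.211.107.255


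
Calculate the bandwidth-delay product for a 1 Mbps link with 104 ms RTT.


BDP = bandwidth * RTT
= 1 Mbps * 104 ms
= 1 * 1e6 * 104 / 1000 bits
= 104000 bits
= 13000 bytes
= 12.6953 KB
BDP = 104000 bits (13000 bytes)


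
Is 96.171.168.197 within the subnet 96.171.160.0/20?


Subnet network: 96.171.160.0
Test IP AND mask: 96.171.160.0
Yes, 96.171.168.197 is in 96.171.160.0/20


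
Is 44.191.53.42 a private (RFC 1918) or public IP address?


RFC 1918 private ranges:
  10.0.0.0/8 (10.0.0.0 - 10.255.255.255)
  172.16.0.0/12 (172.16.0.0 - 172.31.255.255)
  192.168.0.0/16 (192.168.0.0 - 192.168.255.255)
Public (not in any RFC 1918 range)


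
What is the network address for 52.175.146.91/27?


IP:   00110100.10101111.10010010.01011011
Mask: 11111111.11111111.11111111.11100000
AND operation:
Net:  00110100.10101111.10010010.01000000
Network: 52.175.146.64/27


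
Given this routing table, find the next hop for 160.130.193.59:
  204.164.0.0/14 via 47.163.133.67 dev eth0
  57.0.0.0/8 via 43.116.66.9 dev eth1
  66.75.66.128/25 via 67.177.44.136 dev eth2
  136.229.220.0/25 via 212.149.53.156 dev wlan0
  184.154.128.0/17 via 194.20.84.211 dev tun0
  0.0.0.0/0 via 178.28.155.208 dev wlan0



Longest prefix match for 160.130.193.59:
  /14 204.164.0.0: no
  /8 57.0.0.0: no
  /25 66.75.66.128: no
  /25 136.229.220.0: no
  /17 184.154.128.0: no
  /0 0.0.0.0: MATCH
Selected: next-hop 178.28.155.208 via wlan0 (matched /0)


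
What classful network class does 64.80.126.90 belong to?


First octet: 64
Binary: 01000000
0xxxxxxx -> Class A (1-126)
Class A, default mask 255.0.0.0 (/8)


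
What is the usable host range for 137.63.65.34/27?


Network: 137.63.65.32
Broadcast: 137.63.65.63
First usable = network + 1
Last usable = broadcast - 1
Range: 137.63.65.33 to 137.63.65.62


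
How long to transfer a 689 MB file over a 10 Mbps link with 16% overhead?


Effective throughput = 10 * (1 - 16/100) = 8.4 Mbps
File size in Mb = 689 * 8 = 5512 Mb
Time = 5512 / 8.4
Time = 656.1905 seconds


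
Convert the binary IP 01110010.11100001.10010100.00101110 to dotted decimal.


01110010 = 114
11100001 = 225
10010100 = 148
00101110 = 46
IP: 114.225.148.46


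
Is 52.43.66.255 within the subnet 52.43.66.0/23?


Subnet network: 52.43.66.0
Test IP AND mask: 52.43.66.0
Yes, 52.43.66.255 is in 52.43.66.0/23


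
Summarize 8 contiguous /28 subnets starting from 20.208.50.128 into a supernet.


Original prefix: /28
Number of subnets: 8 = 2^3
New prefix = 28 - 3 = 25
Supernet: 20.208.50.128/25


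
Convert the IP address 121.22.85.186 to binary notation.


121 = 01111001
22 = 00010110
85 = 01010101
186 = 10111010
Binary: 01111001.00010110.01010101.10111010


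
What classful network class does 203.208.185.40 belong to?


First octet: 203
Binary: 11001011
110xxxxx -> Class C (192-223)
Class C, default mask 255.255.255.0 (/24)


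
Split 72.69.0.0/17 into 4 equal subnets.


New prefix = 17 + 2 = 19
Each subnet has 8192 addresses
  72.69.0.0/19
  72.69.32.0/19
  72.69.64.0/19
  72.69.96.0/19
Subnets: 72.69.0.0/19, 72.69.32.0/19, 72.69.64.0/19, 72.69.96.0/19


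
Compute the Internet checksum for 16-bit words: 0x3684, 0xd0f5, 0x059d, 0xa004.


Sum all words (with carry folding):
+ 0x3684 = 0x3684
+ 0xd0f5 = 0x077a
+ 0x059d = 0x0d17
+ 0xa004 = 0xad1b
One's complement: ~0xad1b
Checksum = 0x52e4


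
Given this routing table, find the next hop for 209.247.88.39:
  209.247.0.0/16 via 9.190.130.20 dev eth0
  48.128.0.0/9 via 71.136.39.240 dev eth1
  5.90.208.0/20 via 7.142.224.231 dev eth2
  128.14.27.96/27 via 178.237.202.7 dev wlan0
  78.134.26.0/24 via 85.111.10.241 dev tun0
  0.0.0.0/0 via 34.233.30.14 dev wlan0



Longest prefix match for 209.247.88.39:
  /16 209.247.0.0: MATCH
  /9 48.128.0.0: no
  /20 5.90.208.0: no
  /27 128.14.27.96: no
  /24 78.134.26.0: no
  /0 0.0.0.0: MATCH
Selected: next-hop 9.190.130.20 via eth0 (matched /16)


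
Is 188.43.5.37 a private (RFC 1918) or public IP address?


RFC 1918 private ranges:
  10.0.0.0/8 (10.0.0.0 - 10.255.255.255)
  172.16.0.0/12 (172.16.0.0 - 172.31.255.255)
  192.168.0.0/16 (192.168.0.0 - 192.168.255.255)
Public (not in any RFC 1918 range)


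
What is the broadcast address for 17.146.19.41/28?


Network: 17.146.19.32/28
Host bits = 4
Set all host bits to 1:
Broadcast: 17.146.19.47


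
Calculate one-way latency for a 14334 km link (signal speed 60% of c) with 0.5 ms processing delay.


Speed = 0.6 * 3e5 km/s = 180000 km/s
Propagation delay = 14334 / 180000 = 0.0796 s = 79.6333 ms
Processing delay = 0.5 ms
Total one-way latency = 80.1333 ms


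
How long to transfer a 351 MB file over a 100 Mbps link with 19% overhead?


Effective throughput = 100 * (1 - 19/100) = 81 Mbps
File size in Mb = 351 * 8 = 2808 Mb
Time = 2808 / 81
Time = 34.6667 seconds


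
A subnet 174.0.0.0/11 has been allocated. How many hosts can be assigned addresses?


Host bits = 32 - 11 = 21
Total addresses = 2^21 = 2097152
Usable = total - 2 (network and broadcast)
Usable hosts: 2097150


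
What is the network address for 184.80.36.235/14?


IP:   10111000.01010000.00100100.11101011
Mask: 11111111.11111100.00000000.00000000
AND operation:
Net:  10111000.01010000.00000000.00000000
Network: 184.80.0.0/14


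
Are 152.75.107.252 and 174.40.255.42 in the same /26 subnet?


Mask: 255.255.255.192
152.75.107.252 AND mask = 152.75.107.192
174.40.255.42 AND mask = 174.40.255.0
No, different subnets (152.75.107.192 vs 174.40.255.0)


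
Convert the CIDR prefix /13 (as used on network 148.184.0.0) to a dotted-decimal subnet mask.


/13 means 13 network bits, 19 host bits
Binary: 11111111111110000000000000000000
Mask: 255.248.0.0


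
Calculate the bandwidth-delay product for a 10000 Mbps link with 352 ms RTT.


BDP = bandwidth * RTT
= 10000 Mbps * 352 ms
= 10000 * 1e6 * 352 / 1000 bits
= 3520000000 bits
= 440000000 bytes
= 429687.5 KB
BDP = 3520000000 bits (440000000 bytes)


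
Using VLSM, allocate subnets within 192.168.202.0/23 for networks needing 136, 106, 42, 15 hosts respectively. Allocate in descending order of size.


136 hosts -> /24 (254 usable): 192.168.202.0/24
106 hosts -> /25 (126 usable): 192.168.203.0/25
42 hosts -> /26 (62 usable): 192.168.203.128/26
15 hosts -> /27 (30 usable): 192.168.203.192/27
Allocation: 192.168.202.0/24 (136 hosts, 254 usable); 192.168.203.0/25 (106 hosts, 126 usable); 192.168.203.128/26 (42 hosts, 62 usable); 192.168.203.192/27 (15 hosts, 30 usable)


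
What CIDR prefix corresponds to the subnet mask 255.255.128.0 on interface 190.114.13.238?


Binary: 11111111.11111111.10000000.00000000
Count leading 1s
Prefix: /17


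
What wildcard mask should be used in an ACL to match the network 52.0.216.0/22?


Subnet mask: 255.255.252.0
Wildcard = 255.255.255.255 - subnet mask
255 - 255 = 0
255 - 255 = 0
255 - 252 = 3
255 - 0 = 255
Wildcard: 0.0.3.255


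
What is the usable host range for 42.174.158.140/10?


Network: 42.128.0.0
Broadcast: 42.191.255.255
First usable = network + 1
Last usable = broadcast - 1
Range: 42.128.0.1 to 42.191.255.254


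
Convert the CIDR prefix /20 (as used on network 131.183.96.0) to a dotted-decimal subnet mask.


/20 means 20 network bits, 12 host bits
Binary: 11111111111111111111000000000000
Mask: 255.255.240.0


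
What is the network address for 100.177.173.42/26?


IP:   01100100.10110001.10101101.00101010
Mask: 11111111.11111111.11111111.11000000
AND operation:
Net:  01100100.10110001.10101101.00000000
Network: 100.177.173.0/26


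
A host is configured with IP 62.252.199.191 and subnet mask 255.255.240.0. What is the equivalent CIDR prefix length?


Binary: 11111111.11111111.11110000.00000000
Count leading 1s
Prefix: /20


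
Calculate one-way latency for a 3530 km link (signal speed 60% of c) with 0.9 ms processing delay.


Speed = 0.6 * 3e5 km/s = 180000 km/s
Propagation delay = 3530 / 180000 = 0.0196 s = 19.6111 ms
Processing delay = 0.9 ms
Total one-way latency = 20.5111 ms


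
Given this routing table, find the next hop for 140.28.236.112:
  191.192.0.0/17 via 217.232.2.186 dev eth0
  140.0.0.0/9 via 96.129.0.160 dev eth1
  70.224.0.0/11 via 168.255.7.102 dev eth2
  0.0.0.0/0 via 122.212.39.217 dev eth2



Longest prefix match for 140.28.236.112:
  /17 191.192.0.0: no
  /9 140.0.0.0: MATCH
  /11 70.224.0.0: no
  /0 0.0.0.0: MATCH
Selected: next-hop 96.129.0.160 via eth1 (matched /9)


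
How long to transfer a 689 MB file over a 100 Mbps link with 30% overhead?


Effective throughput = 100 * (1 - 30/100) = 70 Mbps
File size in Mb = 689 * 8 = 5512 Mb
Time = 5512 / 70
Time = 78.7429 seconds


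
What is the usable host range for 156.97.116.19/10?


Network: 156.64.0.0
Broadcast: 156.127.255.255
First usable = network + 1
Last usable = broadcast - 1
Range: 156.64.0.1 to 156.127.255.254


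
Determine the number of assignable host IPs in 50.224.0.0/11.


Host bits = 32 - 11 = 21
Total addresses = 2^21 = 2097152
Usable = total - 2 (network and broadcast)
Usable hosts: 2097150


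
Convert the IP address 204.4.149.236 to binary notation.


204 = 11001100
4 = 00000100
149 = 10010101
236 = 11101100
Binary: 11001100.00000100.10010101.11101100


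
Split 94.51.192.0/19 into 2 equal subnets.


New prefix = 19 + 1 = 20
Each subnet has 4096 addresses
  94.51.192.0/20
  94.51.208.0/20
Subnets: 94.51.192.0/20, 94.51.208.0/20


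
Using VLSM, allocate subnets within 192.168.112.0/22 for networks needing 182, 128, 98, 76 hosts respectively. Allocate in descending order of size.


182 hosts -> /24 (254 usable): 192.168.112.0/24
128 hosts -> /24 (254 usable): 192.168.113.0/24
98 hosts -> /25 (126 usable): 192.168.114.0/25
76 hosts -> /25 (126 usable): 192.168.114.128/25
Allocation: 192.168.112.0/24 (182 hosts, 254 usable); 192.168.113.0/24 (128 hosts, 254 usable); 192.168.114.0/25 (98 hosts, 126 usable); 192.168.114.128/25 (76 hosts, 126 usable)


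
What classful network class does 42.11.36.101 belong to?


First octet: 42
Binary: 00101010
0xxxxxxx -> Class A (1-126)
Class A, default mask 255.0.0.0 (/8)


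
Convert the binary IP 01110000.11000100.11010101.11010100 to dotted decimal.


01110000 = 112
11000100 = 196
11010101 = 213
11010100 = 212
IP: 112.196.213.212


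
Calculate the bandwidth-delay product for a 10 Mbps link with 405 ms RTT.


BDP = bandwidth * RTT
= 10 Mbps * 405 ms
= 10 * 1e6 * 405 / 1000 bits
= 4050000 bits
= 506250 bytes
= 494.3848 KB
BDP = 4050000 bits (506250 bytes)


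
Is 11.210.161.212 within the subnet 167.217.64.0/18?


Subnet network: 167.217.64.0
Test IP AND mask: 11.210.128.0
No, 11.210.161.212 is not in 167.217.64.0/18


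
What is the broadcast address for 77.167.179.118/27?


Network: 77.167.179.96/27
Host bits = 5
Set all host bits to 1:
Broadcast: 77.167.179.127


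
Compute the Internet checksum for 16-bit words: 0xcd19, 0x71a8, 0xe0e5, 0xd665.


Sum all words (with carry folding):
+ 0xcd19 = 0xcd19
+ 0x71a8 = 0x3ec2
+ 0xe0e5 = 0x1fa8
+ 0xd665 = 0xf60d
One's complement: ~0xf60d
Checksum = 0x09f2
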